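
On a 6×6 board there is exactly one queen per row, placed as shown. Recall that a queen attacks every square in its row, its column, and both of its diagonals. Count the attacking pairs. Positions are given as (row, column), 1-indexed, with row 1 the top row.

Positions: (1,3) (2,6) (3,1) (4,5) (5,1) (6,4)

3

Same column: (3,1)–(5,1) (column 1).
Same diagonal: (1,3)–(3,1) (|1−3| = |3−1| = 2); (3,1)–(6,4) (|3−6| = |1−4| = 3).
Total attacking pairs: 3.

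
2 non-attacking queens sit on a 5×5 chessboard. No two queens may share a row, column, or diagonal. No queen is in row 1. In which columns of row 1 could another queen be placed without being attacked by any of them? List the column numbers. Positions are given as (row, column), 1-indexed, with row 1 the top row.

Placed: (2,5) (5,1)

(2,5) attacks row 1 at column 5 and diagonals 4.
(5,1) attacks row 1 at column 1 and diagonals 5.
Attacked columns: {1, 4, 5}. Safe: {2, 3}.

columns 2, 3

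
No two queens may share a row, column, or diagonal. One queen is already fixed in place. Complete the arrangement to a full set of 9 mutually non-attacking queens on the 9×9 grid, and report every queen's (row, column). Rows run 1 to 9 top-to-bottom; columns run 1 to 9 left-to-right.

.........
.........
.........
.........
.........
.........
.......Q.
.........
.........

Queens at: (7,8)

(1,3) (2,5) (3,7) (4,1) (5,4) (6,2) (7,8) (8,6) (9,9)

Row 1: attacked by (7,8)→{2,8}. Safe: 1, 3, 4, 5, 6, 7, 9. Place at column 3.
Row 2: attacked by (1,3)→{2,3,4}; (7,8)→{3,8}. Safe: 1, 5, 6, 7, 9. Place at column 5.
Row 3: attacked by (1,3)→{1,3,5}; (2,5)→{4,5,6}; (7,8)→{4,8}. Safe: 2, 7, 9. Place at column 7.
Row 4: attacked by (1,3)→{3,6}; (2,5)→{3,5,7}; (3,7)→{6,7,8}; (7,8)→{5,8}. Safe: 1, 2, 4, 9. Place at column 1.
Row 5: attacked by (1,3)→{3,7}; (2,5)→{2,5,8}; (3,7)→{5,7,9}; (4,1)→{1,2}; (7,8)→{6,8}. Safe: 4. Place at column 4.
Row 6: attacked by (1,3)→{3,8}; (2,5)→{1,5,9}; (3,7)→{4,7}; (4,1)→{1,3}; (5,4)→{3,4,5}; (7,8)→{7,8,9}. Safe: 2, 6. Place at column 2.
Row 8: attacked by (1,3)→{3}; (2,5)→{5}; (3,7)→{2,7}; (4,1)→{1,5}; (5,4)→{1,4,7}; (6,2)→{2,4}; (7,8)→{7,8,9}. Safe: 6. Place at column 6.
Row 9: attacked by (1,3)→{3}; (2,5)→{5}; (3,7)→{1,7}; (4,1)→{1,6}; (5,4)→{4,8}; (6,2)→{2,5}; (7,8)→{6,8}; (8,6)→{5,6,7}. Safe: 9. Place at column 9.
Columns [3, 5, 7, 1, 4, 2, 8, 6, 9], r−c [-2, -3, -4, 3, 1, 4, -1, 2, 0], r+c [4, 7, 10, 5, 9, 8, 15, 14, 18] are all distinct, so no two queens attack.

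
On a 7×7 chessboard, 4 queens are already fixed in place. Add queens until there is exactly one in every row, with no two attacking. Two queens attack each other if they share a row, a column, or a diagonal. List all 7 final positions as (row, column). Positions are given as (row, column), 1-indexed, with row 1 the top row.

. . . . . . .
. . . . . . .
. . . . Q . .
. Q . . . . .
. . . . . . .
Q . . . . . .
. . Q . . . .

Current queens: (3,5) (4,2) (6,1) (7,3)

Row 1: attacked by (3,5)→{3,5,7}; (4,2)→{2,5}; (6,1)→{1,6}; (7,3)→{3}. Safe: 4. Place at column 4.
Row 2: attacked by (1,4)→{3,4,5}; (3,5)→{4,5,6}; (4,2)→{2,4}; (6,1)→{1,5}; (7,3)→{3}. Safe: 7. Place at column 7.
Row 5: attacked by (1,4)→{4}; (2,7)→{4,7}; (3,5)→{3,5,7}; (4,2)→{1,2,3}; (6,1)→{1,2}; (7,3)→{1,3,5}. Safe: 6. Place at column 6.
Columns [4, 7, 5, 2, 6, 1, 3], r−c [-3, -5, -2, 2, -1, 5, 4], r+c [5, 9, 8, 6, 11, 7, 10] are all distinct, so no two queens attack.

(1,4) (2,7) (3,5) (4,2) (5,6) (6,1) (7,3)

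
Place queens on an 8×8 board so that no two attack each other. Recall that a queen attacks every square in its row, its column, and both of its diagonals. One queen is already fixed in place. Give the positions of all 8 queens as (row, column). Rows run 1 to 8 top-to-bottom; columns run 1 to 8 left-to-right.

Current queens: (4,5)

(1,3) (2,1) (3,7) (4,5) (5,8) (6,2) (7,4) (8,6)

Row 1: attacked by (4,5)→{2,5,8}. Safe: 1, 3, 4, 6, 7. Place at column 3.
Row 2: attacked by (1,3)→{2,3,4}; (4,5)→{3,5,7}. Safe: 1, 6, 8. Place at column 1.
Row 3: attacked by (1,3)→{1,3,5}; (2,1)→{1,2}; (4,5)→{4,5,6}. Safe: 7, 8. Place at column 7.
Row 5: attacked by (1,3)→{3,7}; (2,1)→{1,4}; (3,7)→{5,7}; (4,5)→{4,5,6}. Safe: 2, 8. Place at column 8.
Row 6: attacked by (1,3)→{3,8}; (2,1)→{1,5}; (3,7)→{4,7}; (4,5)→{3,5,7}; (5,8)→{7,8}. Safe: 2, 6. Place at column 2.
Row 7: attacked by (1,3)→{3}; (2,1)→{1,6}; (3,7)→{3,7}; (4,5)→{2,5,8}; (5,8)→{6,8}; (6,2)→{1,2,3}. Safe: 4. Place at column 4.
Row 8: attacked by (1,3)→{3}; (2,1)→{1,7}; (3,7)→{2,7}; (4,5)→{1,5}; (5,8)→{5,8}; (6,2)→{2,4}; (7,4)→{3,4,5}. Safe: 6. Place at column 6.
Columns [3, 1, 7, 5, 8, 2, 4, 6], r−c [-2, 1, -4, -1, -3, 4, 3, 2], r+c [4, 3, 10, 9, 13, 8, 11, 14] are all distinct, so no two queens attack.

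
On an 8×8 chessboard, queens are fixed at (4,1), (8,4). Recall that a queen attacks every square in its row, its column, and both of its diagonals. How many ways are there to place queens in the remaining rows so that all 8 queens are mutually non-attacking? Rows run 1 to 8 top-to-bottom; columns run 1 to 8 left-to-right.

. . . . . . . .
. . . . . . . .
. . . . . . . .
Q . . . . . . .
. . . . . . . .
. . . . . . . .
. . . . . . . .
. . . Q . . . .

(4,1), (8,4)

Branch on row 1: col 2 → 2; col 3 → 1; col 5 → 0; col 6 → 1; col 7 → 1; col 8 → 0.
Sum: 2 + 1 + 0 + 1 + 1 + 0 = 5.

5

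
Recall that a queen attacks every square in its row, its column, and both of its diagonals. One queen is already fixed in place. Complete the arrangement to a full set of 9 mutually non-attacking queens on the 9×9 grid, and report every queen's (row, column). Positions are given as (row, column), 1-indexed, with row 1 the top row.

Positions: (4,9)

(1,1) (2,5) (3,7) (4,9) (5,4) (6,2) (7,8) (8,6) (9,3)

Row 1: attacked by (4,9)→{6,9}. Safe: 1, 2, 3, 4, 5, 7, 8. Place at column 1.
Row 2: attacked by (1,1)→{1,2}; (4,9)→{7,9}. Safe: 3, 4, 5, 6, 8. Place at column 5.
Row 3: attacked by (1,1)→{1,3}; (2,5)→{4,5,6}; (4,9)→{8,9}. Safe: 2, 7. Place at column 7.
Row 5: attacked by (1,1)→{1,5}; (2,5)→{2,5,8}; (3,7)→{5,7,9}; (4,9)→{8,9}. Safe: 3, 4, 6. Place at column 4.
Row 6: attacked by (1,1)→{1,6}; (2,5)→{1,5,9}; (3,7)→{4,7}; (4,9)→{7,9}; (5,4)→{3,4,5}. Safe: 2, 8. Place at column 2.
Row 7: attacked by (1,1)→{1,7}; (2,5)→{5}; (3,7)→{3,7}; (4,9)→{6,9}; (5,4)→{2,4,6}; (6,2)→{1,2,3}. Safe: 8. Place at column 8.
Row 8: attacked by (1,1)→{1,8}; (2,5)→{5}; (3,7)→{2,7}; (4,9)→{5,9}; (5,4)→{1,4,7}; (6,2)→{2,4}; (7,8)→{7,8,9}. Safe: 3, 6. Place at column 6.
Row 9: attacked by (1,1)→{1,9}; (2,5)→{5}; (3,7)→{1,7}; (4,9)→{4,9}; (5,4)→{4,8}; (6,2)→{2,5}; (7,8)→{6,8}; (8,6)→{5,6,7}. Safe: 3. Place at column 3.
Columns [1, 5, 7, 9, 4, 2, 8, 6, 3], r−c [0, -3, -4, -5, 1, 4, -1, 2, 6], r+c [2, 7, 10, 13, 9, 8, 15, 14, 12] are all distinct, so no two queens attack.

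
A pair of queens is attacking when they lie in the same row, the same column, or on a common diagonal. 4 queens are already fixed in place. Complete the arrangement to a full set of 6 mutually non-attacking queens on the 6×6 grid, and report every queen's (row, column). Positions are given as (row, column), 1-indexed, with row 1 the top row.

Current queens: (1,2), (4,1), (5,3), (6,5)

(1,2) (2,4) (3,6) (4,1) (5,3) (6,5)

Row 2: attacked by (1,2)→{1,2,3}; (4,1)→{1,3}; (5,3)→{3,6}; (6,5)→{1,5}. Safe: 4. Place at column 4.
Row 3: attacked by (1,2)→{2,4}; (2,4)→{3,4,5}; (4,1)→{1,2}; (5,3)→{1,3,5}; (6,5)→{2,5}. Safe: 6. Place at column 6.
Columns [2, 4, 6, 1, 3, 5], r−c [-1, -2, -3, 3, 2, 1], r+c [3, 6, 9, 5, 8, 11] are all distinct, so no two queens attack.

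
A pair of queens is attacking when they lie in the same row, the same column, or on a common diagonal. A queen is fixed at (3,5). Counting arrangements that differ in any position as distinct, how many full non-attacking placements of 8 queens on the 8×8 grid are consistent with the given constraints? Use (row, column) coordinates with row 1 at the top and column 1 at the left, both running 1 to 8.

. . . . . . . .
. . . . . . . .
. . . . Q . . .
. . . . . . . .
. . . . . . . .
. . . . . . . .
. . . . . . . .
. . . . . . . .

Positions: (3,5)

12

Branch on row 1: col 1 → 1; col 2 → 1; col 4 → 6; col 6 → 3; col 8 → 1.
Sum: 1 + 1 + 6 + 3 + 1 = 12.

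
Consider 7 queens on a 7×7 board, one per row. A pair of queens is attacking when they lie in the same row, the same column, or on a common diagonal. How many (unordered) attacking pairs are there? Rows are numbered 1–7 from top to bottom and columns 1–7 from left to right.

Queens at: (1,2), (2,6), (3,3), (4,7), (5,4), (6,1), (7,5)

0

All columns are distinct and no two queens satisfy |Δrow| = |Δcol|, so no pair attacks.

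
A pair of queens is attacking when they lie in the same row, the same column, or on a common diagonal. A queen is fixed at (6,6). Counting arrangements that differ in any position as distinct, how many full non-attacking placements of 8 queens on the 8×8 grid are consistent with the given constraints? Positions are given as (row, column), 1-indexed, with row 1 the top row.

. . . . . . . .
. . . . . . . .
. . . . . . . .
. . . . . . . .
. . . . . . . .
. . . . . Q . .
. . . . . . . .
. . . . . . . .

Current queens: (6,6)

4

Branch on row 1: col 2 → 0; col 3 → 1; col 4 → 1; col 5 → 2; col 7 → 0; col 8 → 0.
Sum: 0 + 1 + 1 + 2 + 0 + 0 = 4.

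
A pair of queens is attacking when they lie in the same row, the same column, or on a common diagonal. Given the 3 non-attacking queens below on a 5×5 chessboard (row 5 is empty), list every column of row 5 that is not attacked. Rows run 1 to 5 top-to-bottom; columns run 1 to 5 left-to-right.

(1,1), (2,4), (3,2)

columns 3

(1,1) attacks row 5 at column 1 and diagonals 5.
(2,4) attacks row 5 at column 4 and diagonals 1.
(3,2) attacks row 5 at column 2 and diagonals 4.
Attacked columns: {1, 2, 4, 5}. Safe: {3}.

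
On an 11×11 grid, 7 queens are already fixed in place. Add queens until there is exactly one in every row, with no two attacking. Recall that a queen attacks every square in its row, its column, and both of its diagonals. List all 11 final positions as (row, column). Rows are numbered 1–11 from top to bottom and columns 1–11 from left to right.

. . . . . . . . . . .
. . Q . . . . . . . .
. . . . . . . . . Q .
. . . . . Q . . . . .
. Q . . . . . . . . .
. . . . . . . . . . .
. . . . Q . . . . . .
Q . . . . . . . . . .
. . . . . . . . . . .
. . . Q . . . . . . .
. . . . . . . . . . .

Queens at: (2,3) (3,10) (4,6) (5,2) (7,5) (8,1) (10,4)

(1,7) (2,3) (3,10) (4,6) (5,2) (6,9) (7,5) (8,1) (9,8) (10,4) (11,11)

Row 1: attacked by (2,3)→{2,3,4}; (3,10)→{8,10}; (4,6)→{3,6,9}; (5,2)→{2,6}; (7,5)→{5,11}; (8,1)→{1,8}; (10,4)→{4}. Safe: 7. Place at column 7.
Row 6: attacked by (1,7)→{2,7}; (2,3)→{3,7}; (3,10)→{7,10}; (4,6)→{4,6,8}; (5,2)→{1,2,3}; (7,5)→{4,5,6}; (8,1)→{1,3}; (10,4)→{4,8}. Safe: 9, 11. Place at column 9.
Row 9: attacked by (1,7)→{7}; (2,3)→{3,10}; (3,10)→{4,10}; (4,6)→{1,6,11}; (5,2)→{2,6}; (6,9)→{6,9}; (7,5)→{3,5,7}; (8,1)→{1,2}; (10,4)→{3,4,5}. Safe: 8. Place at column 8.
Row 11: attacked by (1,7)→{7}; (2,3)→{3}; (3,10)→{2,10}; (4,6)→{6}; (5,2)→{2,8}; (6,9)→{4,9}; (7,5)→{1,5,9}; (8,1)→{1,4}; (9,8)→{6,8,10}; (10,4)→{3,4,5}. Safe: 11. Place at column 11.
Columns [7, 3, 10, 6, 2, 9, 5, 1, 8, 4, 11], r−c [-6, -1, -7, -2, 3, -3, 2, 7, 1, 6, 0], r+c [8, 5, 13, 10, 7, 15, 12, 9, 17, 14, 22] are all distinct, so no two queens attack.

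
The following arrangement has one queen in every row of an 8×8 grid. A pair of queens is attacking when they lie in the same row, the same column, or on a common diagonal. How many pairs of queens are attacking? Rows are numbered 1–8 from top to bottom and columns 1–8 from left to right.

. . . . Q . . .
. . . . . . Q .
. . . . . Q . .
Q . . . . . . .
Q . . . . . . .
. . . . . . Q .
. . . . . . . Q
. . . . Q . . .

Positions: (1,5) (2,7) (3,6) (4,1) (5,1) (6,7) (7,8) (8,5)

8

Same column: (1,5)–(8,5) (column 5); (2,7)–(6,7) (column 7); (4,1)–(5,1) (column 1).
Same diagonal: (1,5)–(5,1) (|1−5| = |5−1| = 4); (2,7)–(3,6) (|2−3| = |7−6| = 1); (4,1)–(8,5) (|4−8| = |1−5| = 4); (6,7)–(7,8) (|6−7| = |7−8| = 1); (6,7)–(8,5) (|6−8| = |7−5| = 2).
Total attacking pairs: 8.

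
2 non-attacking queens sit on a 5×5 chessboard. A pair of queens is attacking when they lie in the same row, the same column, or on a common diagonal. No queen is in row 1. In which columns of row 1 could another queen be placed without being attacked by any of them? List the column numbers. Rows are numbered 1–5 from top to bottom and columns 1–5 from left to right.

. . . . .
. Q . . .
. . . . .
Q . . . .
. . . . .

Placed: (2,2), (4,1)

columns 5

(2,2) attacks row 1 at column 2 and diagonals 1, 3.
(4,1) attacks row 1 at column 1 and diagonals 4.
Attacked columns: {1, 2, 3, 4}. Safe: {5}.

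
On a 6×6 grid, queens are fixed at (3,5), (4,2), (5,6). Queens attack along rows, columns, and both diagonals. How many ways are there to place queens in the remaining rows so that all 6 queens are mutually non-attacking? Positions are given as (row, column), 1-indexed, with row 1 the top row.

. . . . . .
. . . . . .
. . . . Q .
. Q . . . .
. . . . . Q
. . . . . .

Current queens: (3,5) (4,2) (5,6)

1

Branch on row 1: col 1 → 0; col 4 → 1.
Sum: 0 + 1 = 1.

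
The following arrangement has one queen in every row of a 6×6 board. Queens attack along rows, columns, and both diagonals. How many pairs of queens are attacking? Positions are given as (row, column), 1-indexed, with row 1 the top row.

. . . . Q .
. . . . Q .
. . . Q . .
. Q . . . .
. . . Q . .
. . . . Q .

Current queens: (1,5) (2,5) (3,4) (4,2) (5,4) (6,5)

7

Same column: (1,5)–(2,5) (column 5); (1,5)–(6,5) (column 5); (2,5)–(6,5) (column 5); (3,4)–(5,4) (column 4).
Same diagonal: (1,5)–(4,2) (|1−4| = |5−2| = 3); (2,5)–(3,4) (|2−3| = |5−4| = 1); (5,4)–(6,5) (|5−6| = |4−5| = 1).
Total attacking pairs: 7.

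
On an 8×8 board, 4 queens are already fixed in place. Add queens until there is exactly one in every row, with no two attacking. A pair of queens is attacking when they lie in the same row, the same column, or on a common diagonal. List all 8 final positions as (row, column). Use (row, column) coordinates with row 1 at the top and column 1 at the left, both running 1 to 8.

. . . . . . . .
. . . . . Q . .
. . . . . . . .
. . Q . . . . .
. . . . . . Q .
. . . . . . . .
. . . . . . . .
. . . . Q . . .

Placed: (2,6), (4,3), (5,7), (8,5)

(1,1) (2,6) (3,8) (4,3) (5,7) (6,4) (7,2) (8,5)

Row 1: attacked by (2,6)→{5,6,7}; (4,3)→{3,6}; (5,7)→{3,7}; (8,5)→{5}. Safe: 1, 2, 4, 8. Place at column 1.
Row 3: attacked by (1,1)→{1,3}; (2,6)→{5,6,7}; (4,3)→{2,3,4}; (5,7)→{5,7}; (8,5)→{5}. Safe: 8. Place at column 8.
Row 6: attacked by (1,1)→{1,6}; (2,6)→{2,6}; (3,8)→{5,8}; (4,3)→{1,3,5}; (5,7)→{6,7,8}; (8,5)→{3,5,7}. Safe: 4. Place at column 4.
Row 7: attacked by (1,1)→{1,7}; (2,6)→{1,6}; (3,8)→{4,8}; (4,3)→{3,6}; (5,7)→{5,7}; (6,4)→{3,4,5}; (8,5)→{4,5,6}. Safe: 2. Place at column 2.
Columns [1, 6, 8, 3, 7, 4, 2, 5], r−c [0, -4, -5, 1, -2, 2, 5, 3], r+c [2, 8, 11, 7, 12, 10, 9, 13] are all distinct, so no two queens attack.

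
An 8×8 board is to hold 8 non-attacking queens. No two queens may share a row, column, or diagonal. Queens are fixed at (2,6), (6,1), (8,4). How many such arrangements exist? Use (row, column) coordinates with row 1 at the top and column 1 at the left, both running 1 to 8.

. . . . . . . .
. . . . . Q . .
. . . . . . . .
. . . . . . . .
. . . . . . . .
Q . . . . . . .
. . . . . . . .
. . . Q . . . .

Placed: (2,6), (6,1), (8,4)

Branch on row 1: col 2 → 0; col 3 → 2; col 8 → 0.
Sum: 0 + 2 + 0 = 2.

2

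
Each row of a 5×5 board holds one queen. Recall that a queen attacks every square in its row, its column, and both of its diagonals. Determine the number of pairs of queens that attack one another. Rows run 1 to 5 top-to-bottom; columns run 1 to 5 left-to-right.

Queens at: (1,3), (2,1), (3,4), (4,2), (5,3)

2

Same column: (1,3)–(5,3) (column 3).
Same diagonal: (4,2)–(5,3) (|4−5| = |2−3| = 1).
Total attacking pairs: 2.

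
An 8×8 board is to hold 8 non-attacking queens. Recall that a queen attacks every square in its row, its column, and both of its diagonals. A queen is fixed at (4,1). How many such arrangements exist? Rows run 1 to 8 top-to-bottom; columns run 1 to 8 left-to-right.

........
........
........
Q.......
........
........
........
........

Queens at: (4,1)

Branch on row 1: col 2 → 2; col 3 → 4; col 5 → 5; col 6 → 4; col 7 → 2; col 8 → 1.
Sum: 2 + 4 + 5 + 4 + 2 + 1 = 18.

18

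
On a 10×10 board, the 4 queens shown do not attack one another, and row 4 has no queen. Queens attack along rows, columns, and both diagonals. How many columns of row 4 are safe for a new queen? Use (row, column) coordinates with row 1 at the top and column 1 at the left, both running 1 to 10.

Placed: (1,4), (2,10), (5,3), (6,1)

(1,4) attacks row 4 at column 4 and diagonals 1, 7.
(2,10) attacks row 4 at column 10 and diagonals 8.
(5,3) attacks row 4 at column 3 and diagonals 2, 4.
(6,1) attacks row 4 at column 1 and diagonals 3.
Attacked columns: {1, 2, 3, 4, 7, 8, 10}. Safe: {5, 6, 9}.

3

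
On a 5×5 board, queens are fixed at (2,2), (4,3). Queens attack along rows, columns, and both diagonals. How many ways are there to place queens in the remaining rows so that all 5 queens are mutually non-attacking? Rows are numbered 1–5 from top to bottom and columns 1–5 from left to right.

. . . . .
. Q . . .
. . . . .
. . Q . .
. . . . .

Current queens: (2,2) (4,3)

1

Branch on row 1: col 4 → 1; col 5 → 0.
Sum: 1 + 0 = 1.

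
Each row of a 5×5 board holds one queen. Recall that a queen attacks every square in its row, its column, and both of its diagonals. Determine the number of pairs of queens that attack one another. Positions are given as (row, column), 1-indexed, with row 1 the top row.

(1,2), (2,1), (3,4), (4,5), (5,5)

Same column: (4,5)–(5,5) (column 5).
Same diagonal: (1,2)–(2,1) (|1−2| = |2−1| = 1); (1,2)–(3,4) (|1−3| = |2−4| = 2); (1,2)–(4,5) (|1−4| = |2−5| = 3); (3,4)–(4,5) (|3−4| = |4−5| = 1).
Total attacking pairs: 5.

5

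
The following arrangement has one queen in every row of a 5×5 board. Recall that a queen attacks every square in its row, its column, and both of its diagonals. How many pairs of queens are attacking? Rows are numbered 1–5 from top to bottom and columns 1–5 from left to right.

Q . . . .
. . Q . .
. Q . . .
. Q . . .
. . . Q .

3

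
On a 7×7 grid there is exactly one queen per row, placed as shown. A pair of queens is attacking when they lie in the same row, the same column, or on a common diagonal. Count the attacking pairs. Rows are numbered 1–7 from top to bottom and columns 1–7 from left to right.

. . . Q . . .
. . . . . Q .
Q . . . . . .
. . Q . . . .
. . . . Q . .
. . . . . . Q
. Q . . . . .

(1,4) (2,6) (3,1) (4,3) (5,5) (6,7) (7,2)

0

All columns are distinct and no two queens satisfy |Δrow| = |Δcol|, so no pair attacks.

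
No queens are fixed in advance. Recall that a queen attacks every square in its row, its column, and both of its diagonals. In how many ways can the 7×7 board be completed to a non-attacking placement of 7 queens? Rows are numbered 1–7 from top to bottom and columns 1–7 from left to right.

40

Branch on row 1: col 1 → 4; col 2 → 7; col 3 → 6; col 4 → 6; col 5 → 6; col 6 → 7; col 7 → 4.
Sum: 4 + 7 + 6 + 6 + 6 + 7 + 4 = 40.
(This is the classic 7-queens count.)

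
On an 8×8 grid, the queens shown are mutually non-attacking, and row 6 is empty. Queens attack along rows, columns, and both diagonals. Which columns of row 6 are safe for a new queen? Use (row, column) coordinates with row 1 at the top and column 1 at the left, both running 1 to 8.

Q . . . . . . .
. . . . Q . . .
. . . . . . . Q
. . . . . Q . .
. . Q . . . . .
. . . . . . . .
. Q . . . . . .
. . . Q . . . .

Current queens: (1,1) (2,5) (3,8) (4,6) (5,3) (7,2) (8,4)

columns 7

(1,1) attacks row 6 at column 1 and diagonals 6.
(2,5) attacks row 6 at column 5 and diagonals 1.
(3,8) attacks row 6 at column 8 and diagonals 5.
(4,6) attacks row 6 at column 6 and diagonals 4, 8.
(5,3) attacks row 6 at column 3 and diagonals 2, 4.
(7,2) attacks row 6 at column 2 and diagonals 1, 3.
(8,4) attacks row 6 at column 4 and diagonals 2, 6.
Attacked columns: {1, 2, 3, 4, 5, 6, 8}. Safe: {7}.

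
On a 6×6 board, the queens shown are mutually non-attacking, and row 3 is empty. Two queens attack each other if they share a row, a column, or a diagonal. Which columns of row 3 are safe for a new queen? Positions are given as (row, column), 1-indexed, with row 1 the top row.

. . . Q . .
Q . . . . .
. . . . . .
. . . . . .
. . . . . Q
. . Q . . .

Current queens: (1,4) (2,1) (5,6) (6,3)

(1,4) attacks row 3 at column 4 and diagonals 2, 6.
(2,1) attacks row 3 at column 1 and diagonals 2.
(5,6) attacks row 3 at column 6 and diagonals 4.
(6,3) attacks row 3 at column 3 and diagonals 6.
Attacked columns: {1, 2, 3, 4, 6}. Safe: {5}.

columns 5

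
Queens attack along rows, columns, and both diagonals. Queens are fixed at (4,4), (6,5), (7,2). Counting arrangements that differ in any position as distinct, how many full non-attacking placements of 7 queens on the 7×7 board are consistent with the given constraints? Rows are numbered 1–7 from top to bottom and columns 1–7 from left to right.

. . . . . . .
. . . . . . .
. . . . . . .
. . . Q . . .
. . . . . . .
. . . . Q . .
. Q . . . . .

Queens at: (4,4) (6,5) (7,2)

Branch on row 1: col 3 → 0; col 6 → 2.
Sum: 0 + 2 = 2.

2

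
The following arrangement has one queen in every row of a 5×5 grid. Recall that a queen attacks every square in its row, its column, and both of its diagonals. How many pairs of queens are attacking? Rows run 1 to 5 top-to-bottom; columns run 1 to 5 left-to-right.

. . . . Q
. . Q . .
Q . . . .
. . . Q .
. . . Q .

1

Same column: (4,4)–(5,4) (column 4).
Total attacking pairs: 1.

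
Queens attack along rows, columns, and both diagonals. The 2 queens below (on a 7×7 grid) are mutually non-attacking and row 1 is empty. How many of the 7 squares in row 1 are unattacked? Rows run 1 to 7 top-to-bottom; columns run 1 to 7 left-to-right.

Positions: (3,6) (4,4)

(3,6) attacks row 1 at column 6 and diagonals 4.
(4,4) attacks row 1 at column 4 and diagonals 1, 7.
Attacked columns: {1, 4, 6, 7}. Safe: {2, 3, 5}.

3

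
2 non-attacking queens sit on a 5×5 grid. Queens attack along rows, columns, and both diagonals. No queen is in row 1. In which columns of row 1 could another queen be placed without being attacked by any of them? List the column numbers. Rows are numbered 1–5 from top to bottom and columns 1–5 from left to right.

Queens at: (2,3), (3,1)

columns 5

(2,3) attacks row 1 at column 3 and diagonals 2, 4.
(3,1) attacks row 1 at column 1 and diagonals 3.
Attacked columns: {1, 2, 3, 4}. Safe: {5}.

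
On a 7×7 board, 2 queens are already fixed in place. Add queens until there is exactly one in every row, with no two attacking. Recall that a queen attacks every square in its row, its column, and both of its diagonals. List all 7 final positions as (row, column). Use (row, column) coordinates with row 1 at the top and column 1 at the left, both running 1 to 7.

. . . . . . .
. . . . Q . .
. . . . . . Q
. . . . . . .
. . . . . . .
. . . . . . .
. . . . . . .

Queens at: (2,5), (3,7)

Row 1: attacked by (2,5)→{4,5,6}; (3,7)→{5,7}. Safe: 1, 2, 3. Place at column 3.
Row 4: attacked by (1,3)→{3,6}; (2,5)→{3,5,7}; (3,7)→{6,7}. Safe: 1, 2, 4. Place at column 2.
Row 5: attacked by (1,3)→{3,7}; (2,5)→{2,5}; (3,7)→{5,7}; (4,2)→{1,2,3}. Safe: 4, 6. Place at column 4.
Row 6: attacked by (1,3)→{3}; (2,5)→{1,5}; (3,7)→{4,7}; (4,2)→{2,4}; (5,4)→{3,4,5}. Safe: 6. Place at column 6.
Row 7: attacked by (1,3)→{3}; (2,5)→{5}; (3,7)→{3,7}; (4,2)→{2,5}; (5,4)→{2,4,6}; (6,6)→{5,6,7}. Safe: 1. Place at column 1.
Columns [3, 5, 7, 2, 4, 6, 1], r−c [-2, -3, -4, 2, 1, 0, 6], r+c [4, 7, 10, 6, 9, 12, 8] are all distinct, so no two queens attack.

(1,3) (2,5) (3,7) (4,2) (5,4) (6,6) (7,1)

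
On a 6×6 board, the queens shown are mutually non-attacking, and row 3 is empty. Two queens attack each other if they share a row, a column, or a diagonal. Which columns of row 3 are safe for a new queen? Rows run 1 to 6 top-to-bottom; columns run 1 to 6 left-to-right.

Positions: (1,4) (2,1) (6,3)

columns 5

(1,4) attacks row 3 at column 4 and diagonals 2, 6.
(2,1) attacks row 3 at column 1 and diagonals 2.
(6,3) attacks row 3 at column 3 and diagonals 6.
Attacked columns: {1, 2, 3, 4, 6}. Safe: {5}.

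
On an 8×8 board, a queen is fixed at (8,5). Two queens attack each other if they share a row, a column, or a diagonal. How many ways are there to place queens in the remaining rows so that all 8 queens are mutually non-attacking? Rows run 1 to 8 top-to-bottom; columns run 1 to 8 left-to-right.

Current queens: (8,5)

18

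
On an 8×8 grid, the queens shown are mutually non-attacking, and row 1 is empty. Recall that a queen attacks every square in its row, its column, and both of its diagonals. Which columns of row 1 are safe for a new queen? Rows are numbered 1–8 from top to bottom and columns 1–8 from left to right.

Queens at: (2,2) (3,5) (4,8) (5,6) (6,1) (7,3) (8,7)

columns 4

(2,2) attacks row 1 at column 2 and diagonals 1, 3.
(3,5) attacks row 1 at column 5 and diagonals 3, 7.
(4,8) attacks row 1 at column 8 and diagonals 5.
(5,6) attacks row 1 at column 6 and diagonals 2.
(6,1) attacks row 1 at column 1 and diagonals 6.
(7,3) attacks row 1 at column 3.
(8,7) attacks row 1 at column 7.
Attacked columns: {1, 2, 3, 5, 6, 7, 8}. Safe: {4}.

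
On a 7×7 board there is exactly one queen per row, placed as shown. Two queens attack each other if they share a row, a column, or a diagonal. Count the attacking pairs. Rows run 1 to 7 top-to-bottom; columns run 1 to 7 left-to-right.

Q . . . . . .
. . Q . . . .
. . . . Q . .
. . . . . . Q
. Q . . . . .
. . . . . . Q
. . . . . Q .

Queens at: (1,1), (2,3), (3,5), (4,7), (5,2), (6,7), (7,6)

3

Same column: (4,7)–(6,7) (column 7).
Same diagonal: (2,3)–(6,7) (|2−6| = |3−7| = 4); (6,7)–(7,6) (|6−7| = |7−6| = 1).
Total attacking pairs: 3.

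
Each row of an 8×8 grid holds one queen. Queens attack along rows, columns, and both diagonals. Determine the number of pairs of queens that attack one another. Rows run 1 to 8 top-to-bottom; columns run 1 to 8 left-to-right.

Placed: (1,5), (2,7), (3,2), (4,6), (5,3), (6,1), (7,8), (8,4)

All columns are distinct and no two queens satisfy |Δrow| = |Δcol|, so no pair attacks.

0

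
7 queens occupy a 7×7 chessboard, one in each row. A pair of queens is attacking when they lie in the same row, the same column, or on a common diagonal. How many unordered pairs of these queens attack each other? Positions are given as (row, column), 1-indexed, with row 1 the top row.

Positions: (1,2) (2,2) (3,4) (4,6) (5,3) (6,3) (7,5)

4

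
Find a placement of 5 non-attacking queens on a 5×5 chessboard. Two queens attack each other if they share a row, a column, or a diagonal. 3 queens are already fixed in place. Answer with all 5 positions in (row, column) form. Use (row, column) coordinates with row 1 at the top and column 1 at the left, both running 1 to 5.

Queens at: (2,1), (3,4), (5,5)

(1,3) (2,1) (3,4) (4,2) (5,5)

Row 1: attacked by (2,1)→{1,2}; (3,4)→{2,4}; (5,5)→{1,5}. Safe: 3. Place at column 3.
Row 4: attacked by (1,3)→{3}; (2,1)→{1,3}; (3,4)→{3,4,5}; (5,5)→{4,5}. Safe: 2. Place at column 2.
Columns [3, 1, 4, 2, 5], r−c [-2, 1, -1, 2, 0], r+c [4, 3, 7, 6, 10] are all distinct, so no two queens attack.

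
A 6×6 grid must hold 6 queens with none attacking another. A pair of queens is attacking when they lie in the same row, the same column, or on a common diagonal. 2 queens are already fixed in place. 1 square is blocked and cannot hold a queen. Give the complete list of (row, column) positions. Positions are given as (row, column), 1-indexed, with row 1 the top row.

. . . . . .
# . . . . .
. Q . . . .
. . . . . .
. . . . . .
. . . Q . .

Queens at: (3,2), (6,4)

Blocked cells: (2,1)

Row 1: attacked by (3,2)→{2,4}; (6,4)→{4}. Safe: 1, 3, 5, 6. Place at column 3.
Row 2: attacked by (1,3)→{2,3,4}; (3,2)→{1,2,3}; (6,4)→{4}. Blocked: 1. Safe: 5, 6. Place at column 6.
Row 4: attacked by (1,3)→{3,6}; (2,6)→{4,6}; (3,2)→{1,2,3}; (6,4)→{2,4,6}. Safe: 5. Place at column 5.
Row 5: attacked by (1,3)→{3}; (2,6)→{3,6}; (3,2)→{2,4}; (4,5)→{4,5,6}; (6,4)→{3,4,5}. Safe: 1. Place at column 1.
Columns [3, 6, 2, 5, 1, 4], r−c [-2, -4, 1, -1, 4, 2], r+c [4, 8, 5, 9, 6, 10] are all distinct, so no two queens attack.

(1,3) (2,6) (3,2) (4,5) (5,1) (6,4)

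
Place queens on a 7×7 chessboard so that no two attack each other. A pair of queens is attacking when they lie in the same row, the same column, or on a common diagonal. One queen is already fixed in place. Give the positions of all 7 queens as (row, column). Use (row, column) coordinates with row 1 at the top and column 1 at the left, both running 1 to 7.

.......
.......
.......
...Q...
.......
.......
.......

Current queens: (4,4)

(1,3) (2,1) (3,6) (4,4) (5,2) (6,7) (7,5)

Row 1: attacked by (4,4)→{1,4,7}. Safe: 2, 3, 5, 6. Place at column 3.
Row 2: attacked by (1,3)→{2,3,4}; (4,4)→{2,4,6}. Safe: 1, 5, 7. Place at column 1.
Row 3: attacked by (1,3)→{1,3,5}; (2,1)→{1,2}; (4,4)→{3,4,5}. Safe: 6, 7. Place at column 6.
Row 5: attacked by (1,3)→{3,7}; (2,1)→{1,4}; (3,6)→{4,6}; (4,4)→{3,4,5}. Safe: 2. Place at column 2.
Row 6: attacked by (1,3)→{3}; (2,1)→{1,5}; (3,6)→{3,6}; (4,4)→{2,4,6}; (5,2)→{1,2,3}. Safe: 7. Place at column 7.
Row 7: attacked by (1,3)→{3}; (2,1)→{1,6}; (3,6)→{2,6}; (4,4)→{1,4,7}; (5,2)→{2,4}; (6,7)→{6,7}. Safe: 5. Place at column 5.
Columns [3, 1, 6, 4, 2, 7, 5], r−c [-2, 1, -3, 0, 3, -1, 2], r+c [4, 3, 9, 8, 7, 13, 12] are all distinct, so no two queens attack.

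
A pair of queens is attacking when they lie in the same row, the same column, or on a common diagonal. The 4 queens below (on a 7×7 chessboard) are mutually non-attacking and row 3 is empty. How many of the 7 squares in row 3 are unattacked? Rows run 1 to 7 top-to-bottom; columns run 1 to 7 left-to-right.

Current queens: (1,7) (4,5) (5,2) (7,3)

(1,7) attacks row 3 at column 7 and diagonals 5.
(4,5) attacks row 3 at column 5 and diagonals 4, 6.
(5,2) attacks row 3 at column 2 and diagonals 4.
(7,3) attacks row 3 at column 3 and diagonals 7.
Attacked columns: {2, 3, 4, 5, 6, 7}. Safe: {1}.

1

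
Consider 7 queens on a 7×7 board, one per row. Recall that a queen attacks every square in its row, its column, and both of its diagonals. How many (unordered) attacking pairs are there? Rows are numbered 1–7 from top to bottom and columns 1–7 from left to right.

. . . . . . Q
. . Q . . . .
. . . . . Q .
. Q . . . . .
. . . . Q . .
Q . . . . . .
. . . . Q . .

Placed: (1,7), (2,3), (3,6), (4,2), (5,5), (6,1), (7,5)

2

Same column: (5,5)–(7,5) (column 5).
Same diagonal: (4,2)–(7,5) (|4−7| = |2−5| = 3).
Total attacking pairs: 2.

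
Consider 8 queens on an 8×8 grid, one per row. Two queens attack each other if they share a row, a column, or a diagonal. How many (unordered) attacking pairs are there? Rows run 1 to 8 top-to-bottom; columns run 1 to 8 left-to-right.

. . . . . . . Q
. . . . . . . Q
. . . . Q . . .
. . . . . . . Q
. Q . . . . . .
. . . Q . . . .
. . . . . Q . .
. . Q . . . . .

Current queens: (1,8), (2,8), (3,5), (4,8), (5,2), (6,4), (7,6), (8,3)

4

Same column: (1,8)–(2,8) (column 8); (1,8)–(4,8) (column 8); (2,8)–(4,8) (column 8).
Same diagonal: (2,8)–(6,4) (|2−6| = |8−4| = 4).
Total attacking pairs: 4.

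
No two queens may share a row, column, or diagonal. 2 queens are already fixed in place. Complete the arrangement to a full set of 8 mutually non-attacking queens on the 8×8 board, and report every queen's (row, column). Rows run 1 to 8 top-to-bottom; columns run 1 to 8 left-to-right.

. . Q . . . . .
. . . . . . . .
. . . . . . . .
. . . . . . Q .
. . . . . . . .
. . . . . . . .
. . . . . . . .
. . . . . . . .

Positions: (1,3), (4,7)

(1,3) (2,8) (3,4) (4,7) (5,1) (6,6) (7,2) (8,5)

Row 2: attacked by (1,3)→{2,3,4}; (4,7)→{5,7}. Safe: 1, 6, 8. Place at column 8.
Row 3: attacked by (1,3)→{1,3,5}; (2,8)→{7,8}; (4,7)→{6,7,8}. Safe: 2, 4. Place at column 4.
Row 5: attacked by (1,3)→{3,7}; (2,8)→{5,8}; (3,4)→{2,4,6}; (4,7)→{6,7,8}. Safe: 1. Place at column 1.
Row 6: attacked by (1,3)→{3,8}; (2,8)→{4,8}; (3,4)→{1,4,7}; (4,7)→{5,7}; (5,1)→{1,2}. Safe: 6. Place at column 6.
Row 7: attacked by (1,3)→{3}; (2,8)→{3,8}; (3,4)→{4,8}; (4,7)→{4,7}; (5,1)→{1,3}; (6,6)→{5,6,7}. Safe: 2. Place at column 2.
Row 8: attacked by (1,3)→{3}; (2,8)→{2,8}; (3,4)→{4}; (4,7)→{3,7}; (5,1)→{1,4}; (6,6)→{4,6,8}; (7,2)→{1,2,3}. Safe: 5. Place at column 5.
Columns [3, 8, 4, 7, 1, 6, 2, 5], r−c [-2, -6, -1, -3, 4, 0, 5, 3], r+c [4, 10, 7, 11, 6, 12, 9, 13] are all distinct, so no two queens attack.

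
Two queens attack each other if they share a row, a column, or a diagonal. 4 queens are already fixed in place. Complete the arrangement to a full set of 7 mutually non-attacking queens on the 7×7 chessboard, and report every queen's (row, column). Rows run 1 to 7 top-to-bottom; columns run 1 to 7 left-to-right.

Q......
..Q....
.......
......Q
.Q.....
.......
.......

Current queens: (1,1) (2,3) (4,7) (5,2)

Row 3: attacked by (1,1)→{1,3}; (2,3)→{2,3,4}; (4,7)→{6,7}; (5,2)→{2,4}. Safe: 5. Place at column 5.
Row 6: attacked by (1,1)→{1,6}; (2,3)→{3,7}; (3,5)→{2,5}; (4,7)→{5,7}; (5,2)→{1,2,3}. Safe: 4. Place at column 4.
Row 7: attacked by (1,1)→{1,7}; (2,3)→{3}; (3,5)→{1,5}; (4,7)→{4,7}; (5,2)→{2,4}; (6,4)→{3,4,5}. Safe: 6. Place at column 6.
Columns [1, 3, 5, 7, 2, 4, 6], r−c [0, -1, -2, -3, 3, 2, 1], r+c [2, 5, 8, 11, 7, 10, 13] are all distinct, so no two queens attack.

(1,1) (2,3) (3,5) (4,7) (5,2) (6,4) (7,6)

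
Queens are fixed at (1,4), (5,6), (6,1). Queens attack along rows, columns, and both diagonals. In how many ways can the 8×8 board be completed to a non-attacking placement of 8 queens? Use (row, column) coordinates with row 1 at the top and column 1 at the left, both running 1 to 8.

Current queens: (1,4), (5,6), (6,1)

2

Branch on row 2: col 2 → 1; col 7 → 1; col 8 → 0.
Sum: 1 + 1 + 0 = 2.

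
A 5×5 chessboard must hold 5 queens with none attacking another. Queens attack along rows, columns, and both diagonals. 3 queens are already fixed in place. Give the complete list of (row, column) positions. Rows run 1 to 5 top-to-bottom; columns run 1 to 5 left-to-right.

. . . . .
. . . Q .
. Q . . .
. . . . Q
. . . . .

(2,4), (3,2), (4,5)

Row 1: attacked by (2,4)→{3,4,5}; (3,2)→{2,4}; (4,5)→{2,5}. Safe: 1. Place at column 1.
Row 5: attacked by (1,1)→{1,5}; (2,4)→{1,4}; (3,2)→{2,4}; (4,5)→{4,5}. Safe: 3. Place at column 3.
Columns [1, 4, 2, 5, 3], r−c [0, -2, 1, -1, 2], r+c [2, 6, 5, 9, 8] are all distinct, so no two queens attack.

(1,1) (2,4) (3,2) (4,5) (5,3)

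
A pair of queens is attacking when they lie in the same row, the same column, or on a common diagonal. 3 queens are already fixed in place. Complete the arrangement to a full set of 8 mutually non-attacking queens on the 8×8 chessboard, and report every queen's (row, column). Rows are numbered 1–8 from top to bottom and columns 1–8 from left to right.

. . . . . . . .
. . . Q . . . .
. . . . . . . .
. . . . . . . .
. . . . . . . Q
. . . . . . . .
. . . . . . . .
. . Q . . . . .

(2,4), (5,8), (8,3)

(1,6) (2,4) (3,1) (4,5) (5,8) (6,2) (7,7) (8,3)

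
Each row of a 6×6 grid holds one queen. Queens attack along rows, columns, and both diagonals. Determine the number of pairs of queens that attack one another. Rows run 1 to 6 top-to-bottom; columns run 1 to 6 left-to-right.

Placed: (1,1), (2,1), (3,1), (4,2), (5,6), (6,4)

6

Same column: (1,1)–(2,1) (column 1); (1,1)–(3,1) (column 1); (2,1)–(3,1) (column 1).
Same diagonal: (3,1)–(4,2) (|3−4| = |1−2| = 1); (3,1)–(6,4) (|3−6| = |1−4| = 3); (4,2)–(6,4) (|4−6| = |2−4| = 2).
Total attacking pairs: 6.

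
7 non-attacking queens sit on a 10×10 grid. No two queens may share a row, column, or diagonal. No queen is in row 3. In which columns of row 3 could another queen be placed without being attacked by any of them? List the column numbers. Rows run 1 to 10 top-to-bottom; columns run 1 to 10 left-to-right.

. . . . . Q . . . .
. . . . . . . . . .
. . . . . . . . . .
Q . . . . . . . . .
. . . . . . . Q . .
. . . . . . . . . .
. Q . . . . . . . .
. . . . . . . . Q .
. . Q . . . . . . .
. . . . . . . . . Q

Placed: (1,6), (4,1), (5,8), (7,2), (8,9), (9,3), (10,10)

columns 5, 7

(1,6) attacks row 3 at column 6 and diagonals 4, 8.
(4,1) attacks row 3 at column 1 and diagonals 2.
(5,8) attacks row 3 at column 8 and diagonals 6, 10.
(7,2) attacks row 3 at column 2 and diagonals 6.
(8,9) attacks row 3 at column 9 and diagonals 4.
(9,3) attacks row 3 at column 3 and diagonals 9.
(10,10) attacks row 3 at column 10 and diagonals 3.
Attacked columns: {1, 2, 3, 4, 6, 8, 9, 10}. Safe: {5, 7}.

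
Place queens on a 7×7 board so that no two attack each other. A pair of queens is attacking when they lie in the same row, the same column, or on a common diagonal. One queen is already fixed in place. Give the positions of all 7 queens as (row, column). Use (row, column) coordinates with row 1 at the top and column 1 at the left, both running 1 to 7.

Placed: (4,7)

(1,2) (2,6) (3,3) (4,7) (5,4) (6,1) (7,5)

Row 1: attacked by (4,7)→{4,7}. Safe: 1, 2, 3, 5, 6. Place at column 2.
Row 2: attacked by (1,2)→{1,2,3}; (4,7)→{5,7}. Safe: 4, 6. Place at column 6.
Row 3: attacked by (1,2)→{2,4}; (2,6)→{5,6,7}; (4,7)→{6,7}. Safe: 1, 3. Place at column 3.
Row 5: attacked by (1,2)→{2,6}; (2,6)→{3,6}; (3,3)→{1,3,5}; (4,7)→{6,7}. Safe: 4. Place at column 4.
Row 6: attacked by (1,2)→{2,7}; (2,6)→{2,6}; (3,3)→{3,6}; (4,7)→{5,7}; (5,4)→{3,4,5}. Safe: 1. Place at column 1.
Row 7: attacked by (1,2)→{2}; (2,6)→{1,6}; (3,3)→{3,7}; (4,7)→{4,7}; (5,4)→{2,4,6}; (6,1)→{1,2}. Safe: 5. Place at column 5.
Columns [2, 6, 3, 7, 4, 1, 5], r−c [-1, -4, 0, -3, 1, 5, 2], r+c [3, 8, 6, 11, 9, 7, 12] are all distinct, so no two queens attack.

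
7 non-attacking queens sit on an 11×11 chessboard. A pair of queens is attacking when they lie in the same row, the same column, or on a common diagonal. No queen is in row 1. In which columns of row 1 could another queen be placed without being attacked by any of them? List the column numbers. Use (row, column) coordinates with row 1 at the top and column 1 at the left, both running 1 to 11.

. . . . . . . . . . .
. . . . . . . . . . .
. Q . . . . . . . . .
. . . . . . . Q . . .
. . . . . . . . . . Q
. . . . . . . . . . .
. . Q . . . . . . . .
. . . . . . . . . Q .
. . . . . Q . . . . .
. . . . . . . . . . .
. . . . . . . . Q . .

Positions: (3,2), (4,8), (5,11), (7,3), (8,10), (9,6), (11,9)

columns 1

(3,2) attacks row 1 at column 2 and diagonals 4.
(4,8) attacks row 1 at column 8 and diagonals 5, 11.
(5,11) attacks row 1 at column 11 and diagonals 7.
(7,3) attacks row 1 at column 3 and diagonals 9.
(8,10) attacks row 1 at column 10 and diagonals 3.
(9,6) attacks row 1 at column 6.
(11,9) attacks row 1 at column 9.
Attacked columns: {2, 3, 4, 5, 6, 7, 8, 9, 10, 11}. Safe: {1}.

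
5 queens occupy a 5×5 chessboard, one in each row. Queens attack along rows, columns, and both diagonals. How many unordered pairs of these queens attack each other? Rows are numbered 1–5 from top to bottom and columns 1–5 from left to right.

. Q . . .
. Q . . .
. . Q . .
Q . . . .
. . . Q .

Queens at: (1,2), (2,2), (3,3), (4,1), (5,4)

2

Same column: (1,2)–(2,2) (column 2).
Same diagonal: (2,2)–(3,3) (|2−3| = |2−3| = 1).
Total attacking pairs: 2.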